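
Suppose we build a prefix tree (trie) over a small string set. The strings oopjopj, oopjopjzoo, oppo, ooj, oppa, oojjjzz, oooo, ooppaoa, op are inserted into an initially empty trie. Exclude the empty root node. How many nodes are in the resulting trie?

Insert word by word; a character creates a node only if that edge doesn't already exist:
  "oopjopj" → 7 new (o, o, p, j, o, p, j)
  "oopjopjzoo" → prefix "oopjopj" already present; 3 new (z, o, o)
  "oppo" → prefix "o" already present; 3 new (p, p, o)
  "ooj" → prefix "oo" already present; 1 new (j)
  "oppa" → prefix "opp" already present; 1 new (a)
  "oojjjzz" → prefix "ooj" already present; 4 new (j, j, z, z)
  "oooo" → prefix "oo" already present; 2 new (o, o)
  "ooppaoa" → prefix "oop" already present; 4 new (p, a, o, a)
  "op" → prefix "op" already present; 0 new (none)
Total nodes = 7 + 3 + 3 + 1 + 1 + 4 + 2 + 4 + 0 = 25

25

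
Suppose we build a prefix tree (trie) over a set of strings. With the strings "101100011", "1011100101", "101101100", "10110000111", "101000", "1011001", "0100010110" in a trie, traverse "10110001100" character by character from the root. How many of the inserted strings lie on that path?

Walk "10110001100" from the root; an end-of-word marker is hit whenever a stored word is a prefix of "10110001100".
Prefixes of the query that are stored words: "101100011"
Count: 1

1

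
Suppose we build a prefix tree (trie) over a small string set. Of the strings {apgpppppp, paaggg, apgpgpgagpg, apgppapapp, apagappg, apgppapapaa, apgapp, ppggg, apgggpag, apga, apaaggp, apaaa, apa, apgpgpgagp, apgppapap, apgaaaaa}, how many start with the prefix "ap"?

14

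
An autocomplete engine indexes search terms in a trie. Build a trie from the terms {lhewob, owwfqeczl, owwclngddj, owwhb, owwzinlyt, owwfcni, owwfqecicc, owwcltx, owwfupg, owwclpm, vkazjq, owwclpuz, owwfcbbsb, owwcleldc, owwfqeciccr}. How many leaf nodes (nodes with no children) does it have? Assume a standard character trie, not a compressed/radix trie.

14

A leaf is a node with no children — equivalently, the end of a word that is not a proper prefix of any other stored word.
Those words: "lhewob", "owwcleldc", "owwclngddj", "owwclpm", "owwclpuz", "owwcltx", "owwfcbbsb", "owwfcni", "owwfqeciccr", "owwfqeczl", "owwfupg", "owwhb", "owwzinlyt", "vkazjq"
Leaf count: 14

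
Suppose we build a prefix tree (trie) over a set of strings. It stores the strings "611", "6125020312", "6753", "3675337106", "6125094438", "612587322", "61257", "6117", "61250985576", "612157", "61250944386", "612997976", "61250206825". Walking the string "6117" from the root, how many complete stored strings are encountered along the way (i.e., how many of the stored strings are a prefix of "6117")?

2

Walk "6117" from the root; an end-of-word marker is hit whenever a stored word is a prefix of "6117".
Prefixes of the query that are stored words: "611", "6117"
Count: 2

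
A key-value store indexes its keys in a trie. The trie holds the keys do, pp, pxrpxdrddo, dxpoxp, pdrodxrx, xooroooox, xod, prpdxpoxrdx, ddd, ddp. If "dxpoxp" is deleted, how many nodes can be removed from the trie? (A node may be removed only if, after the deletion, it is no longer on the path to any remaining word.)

5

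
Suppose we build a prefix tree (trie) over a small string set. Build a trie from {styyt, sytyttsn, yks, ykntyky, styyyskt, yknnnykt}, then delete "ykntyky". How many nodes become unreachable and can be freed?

Walk "ykntyky" from the leaf back toward the root, removing each node that no remaining word uses.
The suffix "tyky" (4 nodes) is used only by "ykntyky"; the node for "ykn" still has the child "n", so pruning stops there.
Nodes removed: 4

4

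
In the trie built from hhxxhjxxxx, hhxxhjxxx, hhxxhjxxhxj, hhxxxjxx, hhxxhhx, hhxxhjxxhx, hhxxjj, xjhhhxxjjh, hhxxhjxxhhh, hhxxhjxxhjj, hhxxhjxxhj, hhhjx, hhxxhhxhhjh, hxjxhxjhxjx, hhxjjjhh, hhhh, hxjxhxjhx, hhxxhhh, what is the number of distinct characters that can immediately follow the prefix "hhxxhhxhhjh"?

0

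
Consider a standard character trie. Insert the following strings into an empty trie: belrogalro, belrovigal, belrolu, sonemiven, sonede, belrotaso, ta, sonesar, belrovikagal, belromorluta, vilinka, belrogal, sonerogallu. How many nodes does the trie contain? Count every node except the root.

63

Count nodes per top-level branch (shared prefixes stored once):
  'b'-branch (belrogal, belrogalro, belrolu, belromorluta, belrotaso, belrovigal, belrovikagal): 33 nodes
  's'-branch (sonede, sonemiven, sonerogallu, sonesar): 21 nodes
  't'-branch (ta): 2 nodes
  'v'-branch (vilinka): 7 nodes
Sum: 63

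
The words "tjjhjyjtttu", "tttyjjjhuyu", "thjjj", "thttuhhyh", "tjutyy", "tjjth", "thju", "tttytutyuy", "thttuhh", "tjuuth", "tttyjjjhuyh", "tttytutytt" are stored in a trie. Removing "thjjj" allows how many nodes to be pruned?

Walk "thjjj" from the leaf back toward the root, removing each node that no remaining word uses.
The suffix "jj" (2 nodes) is used only by "thjjj"; the node for "thj" still has the child "u", so pruning stops there.
Nodes removed: 2

2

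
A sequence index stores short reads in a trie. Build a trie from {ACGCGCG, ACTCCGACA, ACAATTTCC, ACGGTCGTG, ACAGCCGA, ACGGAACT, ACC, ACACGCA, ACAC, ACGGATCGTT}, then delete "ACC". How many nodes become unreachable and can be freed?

1

After clearing the end-marker at "ACC", prune upward until reaching a node still needed by another word.
The suffix "C" (1 node) is used only by "ACC"; the node for "AC" still has the child "G", so pruning stops there.
Nodes removed: 1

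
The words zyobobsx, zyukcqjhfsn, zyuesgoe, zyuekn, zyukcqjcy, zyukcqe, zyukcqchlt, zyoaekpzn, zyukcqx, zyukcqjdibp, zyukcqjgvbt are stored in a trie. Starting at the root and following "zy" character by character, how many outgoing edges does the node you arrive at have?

Follow the path "zy" to its node, then look at its outgoing edges.
Distinct next characters after "zy": o, u.
That node has 2 child edges.

2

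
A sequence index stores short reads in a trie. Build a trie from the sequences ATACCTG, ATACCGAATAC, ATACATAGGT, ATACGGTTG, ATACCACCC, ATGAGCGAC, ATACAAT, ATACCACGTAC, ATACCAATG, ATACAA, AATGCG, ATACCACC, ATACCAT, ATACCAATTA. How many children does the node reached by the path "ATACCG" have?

Follow the path "ATACCG" to its node, then look at its outgoing edges.
Characters that immediately follow "ATACCG" among the stored strings: {A}.
That node has 1 child edge.

1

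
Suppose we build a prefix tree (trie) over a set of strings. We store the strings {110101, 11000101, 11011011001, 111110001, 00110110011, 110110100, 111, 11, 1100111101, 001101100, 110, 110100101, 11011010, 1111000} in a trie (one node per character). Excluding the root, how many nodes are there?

Trace insertions, counting only characters that open a new branch:
  "110101" → 6 new (1, 1, 0, 1, 0, 1)
  "11000101" → prefix "110" already present; 5 new (0, 0, 1, 0, 1)
  "11011011001" → prefix "1101" already present; 7 new (1, 0, 1, 1, 0, 0, 1)
  "111110001" → prefix "11" already present; 7 new (1, 1, 1, 0, 0, 0, 1)
  "00110110011" → 11 new (0, 0, 1, 1, 0, 1, 1, 0, 0, 1, 1)
  "110110100" → prefix "1101101" already present; 2 new (0, 0)
  "111" → prefix "111" already present; 0 new (none)
  "11" → prefix "11" already present; 0 new (none)
  "1100111101" → prefix "1100" already present; 6 new (1, 1, 1, 1, 0, 1)
  "001101100" → prefix "001101100" already present; 0 new (none)
  "110" → prefix "110" already present; 0 new (none)
  "110100101" → prefix "11010" already present; 4 new (0, 1, 0, 1)
  "11011010" → prefix "11011010" already present; 0 new (none)
  "1111000" → prefix "1111" already present; 3 new (0, 0, 0)
Total nodes = 6 + 5 + 7 + 7 + 11 + 2 + 0 + 0 + 6 + 0 + 0 + 4 + 0 + 3 = 51

51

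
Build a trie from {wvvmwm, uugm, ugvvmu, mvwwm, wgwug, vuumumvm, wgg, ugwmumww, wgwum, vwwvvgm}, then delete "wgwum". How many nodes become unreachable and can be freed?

Walk "wgwum" from the leaf back toward the root, removing each node that no remaining word uses.
The suffix "m" (1 node) is used only by "wgwum"; the node for "wgwu" still has the child "g", so pruning stops there.
Nodes removed: 1

1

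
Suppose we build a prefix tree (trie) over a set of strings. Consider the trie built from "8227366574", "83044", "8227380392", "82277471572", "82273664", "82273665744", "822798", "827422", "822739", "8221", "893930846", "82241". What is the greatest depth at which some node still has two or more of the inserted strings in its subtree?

10

Look for the deepest trie node that still has at least two words in its subtree.
"8227366574" and "82273665744" agree on "8227366574" (10 characters) before diverging; nothing deeper is shared.
Longest shared-prefix length: 10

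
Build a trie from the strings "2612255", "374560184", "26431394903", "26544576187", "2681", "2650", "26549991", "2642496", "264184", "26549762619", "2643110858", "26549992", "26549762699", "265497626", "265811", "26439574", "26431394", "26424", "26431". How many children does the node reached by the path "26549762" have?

1

Follow the path "26549762" to its node, then look at its outgoing edges.
Characters that immediately follow "26549762" among the stored strings: {6}.
That node has 1 child edge.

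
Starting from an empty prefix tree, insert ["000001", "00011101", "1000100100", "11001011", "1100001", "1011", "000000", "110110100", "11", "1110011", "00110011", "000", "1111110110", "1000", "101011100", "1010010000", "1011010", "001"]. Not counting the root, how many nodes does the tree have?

Count nodes per top-level branch (shared prefixes stored once):
  '0'-branch (000, 000000, 000001, 00011101, 001, 00110011): 18 nodes
  '1'-branch (1000, 1000100100, 1010010000, 101011100, 1011, 1011010, 11, 1100001, 11001011, 110110100, 1110011, 1111110110): 55 nodes
Sum: 73

73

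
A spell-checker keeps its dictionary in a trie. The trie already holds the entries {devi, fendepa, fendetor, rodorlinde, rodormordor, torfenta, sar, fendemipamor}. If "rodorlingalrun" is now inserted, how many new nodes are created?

6

"rodorlin" is already a path in the trie; the remaining "galrun" must be added.
New nodes needed: |"rodorlingalrun"| − 8 = 14 − 8 = 6.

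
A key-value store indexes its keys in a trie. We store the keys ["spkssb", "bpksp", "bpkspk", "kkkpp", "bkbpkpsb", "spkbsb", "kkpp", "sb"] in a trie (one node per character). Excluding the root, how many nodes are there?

30

Count nodes per top-level branch (shared prefixes stored once):
  'b'-branch (bkbpkpsb, bpksp, bpkspk): 13 nodes
  'k'-branch (kkkpp, kkpp): 7 nodes
  's'-branch (sb, spkbsb, spkssb): 10 nodes
Sum: 30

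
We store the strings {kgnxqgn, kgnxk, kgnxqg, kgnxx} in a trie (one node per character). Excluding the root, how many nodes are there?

9

Trace insertions, counting only characters that open a new branch:
  "kgnxqgn" → 7 new (k, g, n, x, q, g, n)
  "kgnxk" → prefix "kgnx" already present; 1 new (k)
  "kgnxqg" → prefix "kgnxqg" already present; 0 new (none)
  "kgnxx" → prefix "kgnx" already present; 1 new (x)
Total nodes = 7 + 1 + 0 + 1 = 9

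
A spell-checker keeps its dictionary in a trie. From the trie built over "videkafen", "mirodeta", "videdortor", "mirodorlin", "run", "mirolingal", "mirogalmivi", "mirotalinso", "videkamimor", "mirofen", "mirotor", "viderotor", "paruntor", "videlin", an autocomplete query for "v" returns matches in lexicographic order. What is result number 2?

videkafen

Words with prefix "v", in lexicographic order: "videdortor", "videkafen", "videkamimor", "videlin", "viderotor"
The 2nd is videkafen.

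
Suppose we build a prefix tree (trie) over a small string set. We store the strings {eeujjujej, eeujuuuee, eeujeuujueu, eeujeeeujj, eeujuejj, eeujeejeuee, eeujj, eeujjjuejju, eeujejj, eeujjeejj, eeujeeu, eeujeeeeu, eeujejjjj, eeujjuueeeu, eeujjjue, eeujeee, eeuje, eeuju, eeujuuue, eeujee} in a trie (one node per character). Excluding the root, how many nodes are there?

For each word, the new-node count is its length minus the longest prefix already in the trie:
  "eeujjujej" → 9 new (e, e, u, j, j, u, j, e, j)
  "eeujuuuee" → prefix "eeuj" already present; 5 new (u, u, u, e, e)
  "eeujeuujueu" → prefix "eeuj" already present; 7 new (e, u, u, j, u, e, u)
  "eeujeeeujj" → prefix "eeuje" already present; 5 new (e, e, u, j, j)
  "eeujuejj" → prefix "eeuju" already present; 3 new (e, j, j)
  "eeujeejeuee" → prefix "eeujee" already present; 5 new (j, e, u, e, e)
  "eeujj" → prefix "eeujj" already present; 0 new (none)
  "eeujjjuejju" → prefix "eeujj" already present; 6 new (j, u, e, j, j, u)
  "eeujejj" → prefix "eeuje" already present; 2 new (j, j)
  "eeujjeejj" → prefix "eeujj" already present; 4 new (e, e, j, j)
  "eeujeeu" → prefix "eeujee" already present; 1 new (u)
  "eeujeeeeu" → prefix "eeujeee" already present; 2 new (e, u)
  "eeujejjjj" → prefix "eeujejj" already present; 2 new (j, j)
  "eeujjuueeeu" → prefix "eeujju" already present; 5 new (u, e, e, e, u)
  "eeujjjue" → prefix "eeujjjue" already present; 0 new (none)
  "eeujeee" → prefix "eeujeee" already present; 0 new (none)
  "eeuje" → prefix "eeuje" already present; 0 new (none)
  "eeuju" → prefix "eeuju" already present; 0 new (none)
  "eeujuuue" → prefix "eeujuuue" already present; 0 new (none)
  "eeujee" → prefix "eeujee" already present; 0 new (none)
Total nodes = 9 + 5 + 7 + 5 + 3 + 5 + 0 + 6 + 2 + 4 + 1 + 2 + 2 + 5 + 0 + 0 + 0 + 0 + 0 + 0 = 56

56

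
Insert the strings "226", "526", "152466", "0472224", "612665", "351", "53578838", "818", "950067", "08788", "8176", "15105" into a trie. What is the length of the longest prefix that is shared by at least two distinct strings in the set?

Equivalently: take the maximum, over all pairs, of their longest common prefix length.
e.g. "15105" and "152466" share the prefix "15" of length 2; no pair shares a longer one.
Longest shared-prefix length: 2

2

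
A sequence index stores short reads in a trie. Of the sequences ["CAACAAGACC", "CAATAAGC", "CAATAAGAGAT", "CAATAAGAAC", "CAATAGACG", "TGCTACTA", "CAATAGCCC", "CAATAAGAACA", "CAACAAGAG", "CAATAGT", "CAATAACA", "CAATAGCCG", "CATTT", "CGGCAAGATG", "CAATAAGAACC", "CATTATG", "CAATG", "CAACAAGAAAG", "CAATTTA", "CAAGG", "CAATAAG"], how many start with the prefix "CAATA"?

Traverse to the node for "CAATA", then collect every word in that subtree.
Matches: "CAATAACA", "CAATAAG", "CAATAAGAAC", "CAATAAGAACA", "CAATAAGAACC", "CAATAAGAGAT", "CAATAAGC", "CAATAGACG", "CAATAGCCC", "CAATAGCCG", "CAATAGT"
Count: 11

11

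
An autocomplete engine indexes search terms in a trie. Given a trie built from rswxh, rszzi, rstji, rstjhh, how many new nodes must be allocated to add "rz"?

1

Walking "rz" from the root, the first 1 characters ("r") follow existing edges; "z" is the first miss.
New nodes needed: |"rz"| − 1 = 2 − 1 = 1.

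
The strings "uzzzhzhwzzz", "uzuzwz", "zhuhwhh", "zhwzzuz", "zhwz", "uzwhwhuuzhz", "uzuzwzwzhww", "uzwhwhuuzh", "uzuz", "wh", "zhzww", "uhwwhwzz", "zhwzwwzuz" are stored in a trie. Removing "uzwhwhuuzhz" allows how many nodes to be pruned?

1

Walk "uzwhwhuuzhz" from the leaf back toward the root, removing each node that no remaining word uses.
The suffix "z" (1 node) is used only by "uzwhwhuuzhz"; "uzwhwhuuzh" is itself a stored word, so pruning stops there.
Nodes removed: 1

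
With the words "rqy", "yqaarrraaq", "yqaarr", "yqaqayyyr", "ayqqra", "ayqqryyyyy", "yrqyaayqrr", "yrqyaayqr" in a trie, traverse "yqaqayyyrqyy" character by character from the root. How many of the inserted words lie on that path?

Check each prefix of "yqaqayyyrqyy" against the stored set — each match is an end-marker on the path.
Prefixes of the query that are stored words: "yqaqayyyr"
Count: 1

1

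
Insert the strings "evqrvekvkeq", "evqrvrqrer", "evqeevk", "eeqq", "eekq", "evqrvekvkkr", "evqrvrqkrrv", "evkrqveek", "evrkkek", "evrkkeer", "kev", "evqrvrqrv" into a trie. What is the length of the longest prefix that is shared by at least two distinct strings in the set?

Look for the deepest trie node that still has at least two words in its subtree.
"evqrvekvkeq" and "evqrvekvkkr" agree on "evqrvekvk" (9 characters) before diverging; nothing deeper is shared.
Longest shared-prefix length: 9

9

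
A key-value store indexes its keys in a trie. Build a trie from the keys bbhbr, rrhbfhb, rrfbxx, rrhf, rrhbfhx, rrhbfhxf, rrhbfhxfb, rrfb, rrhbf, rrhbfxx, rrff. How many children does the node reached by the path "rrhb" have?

1

Walk "rrhb" from the root, arriving at one node.
Characters that immediately follow "rrhb" among the stored strings: {f}.
That node has 1 child edge.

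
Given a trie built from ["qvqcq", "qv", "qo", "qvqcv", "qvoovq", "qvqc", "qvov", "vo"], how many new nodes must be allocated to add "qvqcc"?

1

Walking "qvqcc" from the root, the first 4 characters ("qvqc") follow existing edges; "c" is the first miss.
Each of the 1 remaining characters creates one node.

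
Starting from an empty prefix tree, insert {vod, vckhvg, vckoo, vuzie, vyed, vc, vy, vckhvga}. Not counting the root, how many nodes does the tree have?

18

Trace insertions, counting only characters that open a new branch:
  "vod" → 3 new (v, o, d)
  "vckhvg" → prefix "v" already present; 5 new (c, k, h, v, g)
  "vckoo" → prefix "vck" already present; 2 new (o, o)
  "vuzie" → prefix "v" already present; 4 new (u, z, i, e)
  "vyed" → prefix "v" already present; 3 new (y, e, d)
  "vc" → prefix "vc" already present; 0 new (none)
  "vy" → prefix "vy" already present; 0 new (none)
  "vckhvga" → prefix "vckhvg" already present; 1 new (a)
Total nodes = 3 + 5 + 2 + 4 + 3 + 0 + 0 + 1 = 18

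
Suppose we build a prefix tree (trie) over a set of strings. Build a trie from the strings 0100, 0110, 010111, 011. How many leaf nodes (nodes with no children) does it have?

3

Leaves are exactly the stored words that no other stored word extends.
Those words: "0100", "010111", "0110"
Leaf count: 3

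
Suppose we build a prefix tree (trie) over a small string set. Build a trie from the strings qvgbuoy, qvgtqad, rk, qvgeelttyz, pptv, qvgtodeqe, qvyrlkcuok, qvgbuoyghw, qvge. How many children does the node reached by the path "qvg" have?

The children of the "qvg" node are the distinct next characters among strings starting with "qvg".
Characters that immediately follow "qvg" among the stored strings: {b, e, t}.
That node has 3 child edges.

3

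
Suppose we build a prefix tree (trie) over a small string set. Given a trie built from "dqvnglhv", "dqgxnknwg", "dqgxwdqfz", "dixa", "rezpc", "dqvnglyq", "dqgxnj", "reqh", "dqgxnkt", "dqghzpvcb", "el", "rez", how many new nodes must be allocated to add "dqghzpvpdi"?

"dqghzpv" is already a path in the trie; the remaining "pdi" must be added.
So 10 − 7 = 3 new nodes.

3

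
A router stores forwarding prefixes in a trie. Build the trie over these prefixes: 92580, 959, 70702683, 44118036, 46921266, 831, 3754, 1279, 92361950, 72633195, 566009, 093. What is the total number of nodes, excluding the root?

63

Trace insertions, counting only characters that open a new branch:
  "92580" → 5 new (9, 2, 5, 8, 0)
  "959" → prefix "9" already present; 2 new (5, 9)
  "70702683" → 8 new (7, 0, 7, 0, 2, 6, 8, 3)
  "44118036" → 8 new (4, 4, 1, 1, 8, 0, 3, 6)
  "46921266" → prefix "4" already present; 7 new (6, 9, 2, 1, 2, 6, 6)
  "831" → 3 new (8, 3, 1)
  "3754" → 4 new (3, 7, 5, 4)
  "1279" → 4 new (1, 2, 7, 9)
  "92361950" → prefix "92" already present; 6 new (3, 6, 1, 9, 5, 0)
  "72633195" → prefix "7" already present; 7 new (2, 6, 3, 3, 1, 9, 5)
  "566009" → 6 new (5, 6, 6, 0, 0, 9)
  "093" → 3 new (0, 9, 3)
Total nodes = 5 + 2 + 8 + 8 + 7 + 3 + 4 + 4 + 6 + 7 + 6 + 3 = 63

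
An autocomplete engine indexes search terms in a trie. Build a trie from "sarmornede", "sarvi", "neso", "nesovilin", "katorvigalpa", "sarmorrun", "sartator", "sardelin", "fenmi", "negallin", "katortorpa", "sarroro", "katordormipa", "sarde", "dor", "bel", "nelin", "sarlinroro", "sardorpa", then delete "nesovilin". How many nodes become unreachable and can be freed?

5

Walk "nesovilin" from the leaf back toward the root, removing each node that no remaining word uses.
The suffix "vilin" (5 nodes) is used only by "nesovilin"; "neso" is itself a stored word, so pruning stops there.
Nodes removed: 5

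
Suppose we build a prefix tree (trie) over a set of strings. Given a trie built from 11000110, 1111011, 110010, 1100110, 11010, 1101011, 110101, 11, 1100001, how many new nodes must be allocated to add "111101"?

"111101" is already a full path in the trie; only an end-marker is added.
No new nodes are needed: 0.

0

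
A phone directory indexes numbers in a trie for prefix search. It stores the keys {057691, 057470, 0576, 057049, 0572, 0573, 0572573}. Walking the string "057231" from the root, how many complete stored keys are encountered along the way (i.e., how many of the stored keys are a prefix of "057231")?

Walk "057231" from the root; an end-of-word marker is hit whenever a stored word is a prefix of "057231".
Prefixes of the query that are stored words: "0572"
Count: 1

1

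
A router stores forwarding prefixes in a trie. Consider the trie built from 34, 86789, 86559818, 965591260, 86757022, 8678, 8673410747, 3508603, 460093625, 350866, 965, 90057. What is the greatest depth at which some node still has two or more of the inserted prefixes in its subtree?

The deepest shared node is where two words last agree before diverging.
"3508603" and "350866" agree on "35086" (5 characters) before diverging; nothing deeper is shared.
Longest shared-prefix length: 5

5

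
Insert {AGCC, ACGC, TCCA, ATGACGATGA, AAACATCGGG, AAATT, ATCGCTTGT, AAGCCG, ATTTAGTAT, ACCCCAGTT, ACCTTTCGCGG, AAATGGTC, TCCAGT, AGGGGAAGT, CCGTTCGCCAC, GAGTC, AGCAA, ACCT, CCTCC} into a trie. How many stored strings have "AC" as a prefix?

Walk to "AC"; the words in its subtree are exactly those with that prefix.
Matches: "ACCCCAGTT", "ACCT", "ACCTTTCGCGG", "ACGC"
Count: 4

4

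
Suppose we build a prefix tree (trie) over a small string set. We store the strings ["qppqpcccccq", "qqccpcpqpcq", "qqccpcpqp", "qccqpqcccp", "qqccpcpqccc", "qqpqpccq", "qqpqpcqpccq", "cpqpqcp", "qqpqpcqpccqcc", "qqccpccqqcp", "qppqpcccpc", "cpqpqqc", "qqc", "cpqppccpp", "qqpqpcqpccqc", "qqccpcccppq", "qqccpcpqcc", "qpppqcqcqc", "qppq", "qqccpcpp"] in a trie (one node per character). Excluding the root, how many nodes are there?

Count nodes per top-level branch (shared prefixes stored once):
  'c'-branch (cpqppccpp, cpqpqcp, cpqpqqc): 14 nodes
  'q'-branch (qccqpqcccp, qpppqcqcqc, qppq, qppqpcccccq, qppqpcccpc, qqc, qqccpcccppq, qqccpccqqcp, qqccpcpp, qqccpcpqcc, qqccpcpqccc, qqccpcpqp, qqccpcpqpcq, qqpqpccq, qqpqpcqpccq, qqpqpcqpccqc, qqpqpcqpccqcc): 65 nodes
Sum: 79

79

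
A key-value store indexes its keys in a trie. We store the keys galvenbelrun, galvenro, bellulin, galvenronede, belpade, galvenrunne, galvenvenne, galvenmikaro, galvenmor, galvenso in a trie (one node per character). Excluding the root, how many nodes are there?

49

Insert word by word; a character creates a node only if that edge doesn't already exist:
  "galvenbelrun" → 12 new (g, a, l, v, e, n, b, e, l, r, u, n)
  "galvenro" → prefix "galven" already present; 2 new (r, o)
  "bellulin" → 8 new (b, e, l, l, u, l, i, n)
  "galvenronede" → prefix "galvenro" already present; 4 new (n, e, d, e)
  "belpade" → prefix "bel" already present; 4 new (p, a, d, e)
  "galvenrunne" → prefix "galvenr" already present; 4 new (u, n, n, e)
  "galvenvenne" → prefix "galven" already present; 5 new (v, e, n, n, e)
  "galvenmikaro" → prefix "galven" already present; 6 new (m, i, k, a, r, o)
  "galvenmor" → prefix "galvenm" already present; 2 new (o, r)
  "galvenso" → prefix "galven" already present; 2 new (s, o)
Total nodes = 12 + 2 + 8 + 4 + 4 + 4 + 5 + 6 + 2 + 2 = 49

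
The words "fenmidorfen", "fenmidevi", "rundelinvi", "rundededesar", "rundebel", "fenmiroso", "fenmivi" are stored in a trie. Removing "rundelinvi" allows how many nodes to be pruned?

After clearing the end-marker at "rundelinvi", prune upward until reaching a node still needed by another word.
The suffix "linvi" (5 nodes) is used only by "rundelinvi"; the node for "runde" still has the child "d", so pruning stops there.
Nodes removed: 5

5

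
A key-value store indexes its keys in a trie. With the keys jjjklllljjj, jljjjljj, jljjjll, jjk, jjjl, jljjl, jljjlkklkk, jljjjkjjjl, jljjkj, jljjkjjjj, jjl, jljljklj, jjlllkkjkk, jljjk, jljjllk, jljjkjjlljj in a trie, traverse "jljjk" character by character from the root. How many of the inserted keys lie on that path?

1

Traverse "jljjk" character by character; count nodes along the way that are marked as word ends.
Prefixes of the query that are stored words: "jljjk"
Count: 1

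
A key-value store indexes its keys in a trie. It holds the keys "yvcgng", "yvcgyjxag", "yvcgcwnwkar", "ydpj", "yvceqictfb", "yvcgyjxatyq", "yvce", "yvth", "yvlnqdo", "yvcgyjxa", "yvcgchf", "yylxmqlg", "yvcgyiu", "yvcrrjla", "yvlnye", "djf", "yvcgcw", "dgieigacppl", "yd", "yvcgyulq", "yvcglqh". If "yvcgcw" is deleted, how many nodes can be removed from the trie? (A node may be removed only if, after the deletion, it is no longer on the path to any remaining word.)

After clearing the end-marker at "yvcgcw", prune upward until reaching a node still needed by another word.
Every node on "yvcgcw" is still needed (e.g. by "yvcgcwnwkar"), so nothing is freed.
Nodes removed: 0

0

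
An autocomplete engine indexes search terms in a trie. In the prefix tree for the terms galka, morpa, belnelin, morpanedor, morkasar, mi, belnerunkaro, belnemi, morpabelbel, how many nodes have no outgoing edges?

8

A leaf is a node with no children — equivalently, the end of a word that is not a proper prefix of any other stored word.
Those words: "belnelin", "belnemi", "belnerunkaro", "galka", "mi", "morkasar", "morpabelbel", "morpanedor"
Leaf count: 8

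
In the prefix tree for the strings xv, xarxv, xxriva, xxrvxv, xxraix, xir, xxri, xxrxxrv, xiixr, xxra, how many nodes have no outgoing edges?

8

A leaf is a node with no children — equivalently, the end of a word that is not a proper prefix of any other stored word.
Those words: "xarxv", "xiixr", "xir", "xv", "xxraix", "xxriva", "xxrvxv", "xxrxxrv"
Leaf count: 8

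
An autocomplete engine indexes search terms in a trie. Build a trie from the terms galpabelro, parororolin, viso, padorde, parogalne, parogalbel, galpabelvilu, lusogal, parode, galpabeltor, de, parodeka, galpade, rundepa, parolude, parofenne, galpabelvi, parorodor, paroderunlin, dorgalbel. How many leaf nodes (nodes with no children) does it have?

18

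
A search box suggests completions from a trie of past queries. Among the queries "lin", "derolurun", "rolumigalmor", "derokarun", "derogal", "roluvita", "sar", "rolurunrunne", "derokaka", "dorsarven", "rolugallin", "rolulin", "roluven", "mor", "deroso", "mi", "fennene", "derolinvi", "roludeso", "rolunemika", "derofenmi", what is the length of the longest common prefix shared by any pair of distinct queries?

The deepest shared node is where two words last agree before diverging.
e.g. "derokaka" and "derokarun" share the prefix "deroka" of length 6; no pair shares a longer one.
Longest shared-prefix length: 6

6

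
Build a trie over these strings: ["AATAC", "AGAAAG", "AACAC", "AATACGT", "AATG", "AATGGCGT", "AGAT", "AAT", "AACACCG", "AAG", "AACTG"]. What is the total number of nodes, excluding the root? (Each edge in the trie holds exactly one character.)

26

Trie structure (* marks end of a word):
(root)
└─ A
   ├─ A
   │  ├─ C
   │  │  ├─ A
   │  │  │  └─ C *
   │  │  │     └─ C
   │  │  │        └─ G *
   │  │  └─ T
   │  │     └─ G *
   │  ├─ G *
   │  └─ T *
   │     ├─ A
   │     │  └─ C *
   │     │     └─ G
   │     │        └─ T *
   │     └─ G *
   │        └─ G
   │           └─ C
   │              └─ G
   │                 └─ T *
   └─ G
      └─ A
         ├─ A
         │  └─ A
         │     └─ G *
         └─ T *
Counting every labelled node above: 26.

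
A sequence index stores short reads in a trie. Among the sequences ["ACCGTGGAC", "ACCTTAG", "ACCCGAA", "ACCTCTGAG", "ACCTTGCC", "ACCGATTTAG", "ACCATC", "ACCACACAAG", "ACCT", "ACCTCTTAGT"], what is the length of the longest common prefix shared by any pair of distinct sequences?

6

Equivalently: take the maximum, over all pairs, of their longest common prefix length.
"ACCTCTGAG" and "ACCTCTTAGT" agree on "ACCTCT" (6 characters) before diverging; nothing deeper is shared.
Longest shared-prefix length: 6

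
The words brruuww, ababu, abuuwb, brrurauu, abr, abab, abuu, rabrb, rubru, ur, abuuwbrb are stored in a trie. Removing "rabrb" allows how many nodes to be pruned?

4

Walk "rabrb" from the leaf back toward the root, removing each node that no remaining word uses.
The suffix "abrb" (4 nodes) is used only by "rabrb"; the node for "r" still has the child "u", so pruning stops there.
Nodes removed: 4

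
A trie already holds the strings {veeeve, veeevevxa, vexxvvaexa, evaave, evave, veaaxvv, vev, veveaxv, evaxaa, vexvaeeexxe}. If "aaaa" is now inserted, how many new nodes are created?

"aaaa" shares no prefix with any stored word, so all 4 characters open new nodes.
4 − 0 = 4 new nodes.

4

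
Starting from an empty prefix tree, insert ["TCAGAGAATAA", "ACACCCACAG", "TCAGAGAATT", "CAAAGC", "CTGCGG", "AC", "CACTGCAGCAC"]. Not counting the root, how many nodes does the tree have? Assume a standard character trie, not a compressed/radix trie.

For each word, the new-node count is its length minus the longest prefix already in the trie:
  "TCAGAGAATAA" → 11 new (T, C, A, G, A, G, A, A, T, A, A)
  "ACACCCACAG" → 10 new (A, C, A, C, C, C, A, C, A, G)
  "TCAGAGAATT" → prefix "TCAGAGAAT" already present; 1 new (T)
  "CAAAGC" → 6 new (C, A, A, A, G, C)
  "CTGCGG" → prefix "C" already present; 5 new (T, G, C, G, G)
  "AC" → prefix "AC" already present; 0 new (none)
  "CACTGCAGCAC" → prefix "CA" already present; 9 new (C, T, G, C, A, G, C, A, C)
Total nodes = 11 + 10 + 1 + 6 + 5 + 0 + 9 = 42

42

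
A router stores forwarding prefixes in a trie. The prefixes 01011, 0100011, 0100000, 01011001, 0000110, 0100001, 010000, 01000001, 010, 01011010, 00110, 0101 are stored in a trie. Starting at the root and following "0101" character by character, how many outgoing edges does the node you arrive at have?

1

The children of the "0101" node are the distinct next characters among strings starting with "0101".
Characters that immediately follow "0101" among the stored strings: {1}.
That node has 1 child edge.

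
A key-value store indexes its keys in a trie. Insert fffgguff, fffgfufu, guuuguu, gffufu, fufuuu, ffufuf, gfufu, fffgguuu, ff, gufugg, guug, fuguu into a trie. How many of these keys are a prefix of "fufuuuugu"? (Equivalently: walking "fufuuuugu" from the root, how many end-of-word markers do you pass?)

1

Check each prefix of "fufuuuugu" against the stored set — each match is an end-marker on the path.
Prefixes of the query that are stored words: "fufuuu"
Count: 1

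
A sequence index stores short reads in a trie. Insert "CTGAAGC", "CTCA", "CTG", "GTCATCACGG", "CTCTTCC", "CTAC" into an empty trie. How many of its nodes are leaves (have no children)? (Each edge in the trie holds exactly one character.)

Leaves are exactly the stored words that no other stored word extends.
Those words: "CTAC", "CTCA", "CTCTTCC", "CTGAAGC", "GTCATCACGG"
Leaf count: 5

5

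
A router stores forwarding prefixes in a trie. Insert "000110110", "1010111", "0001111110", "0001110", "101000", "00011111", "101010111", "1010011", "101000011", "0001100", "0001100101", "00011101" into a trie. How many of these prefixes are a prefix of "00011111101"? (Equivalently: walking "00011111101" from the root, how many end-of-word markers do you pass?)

Walk "00011111101" from the root; an end-of-word marker is hit whenever a stored word is a prefix of "00011111101".
Prefixes of the query that are stored words: "00011111", "0001111110"
Count: 2

2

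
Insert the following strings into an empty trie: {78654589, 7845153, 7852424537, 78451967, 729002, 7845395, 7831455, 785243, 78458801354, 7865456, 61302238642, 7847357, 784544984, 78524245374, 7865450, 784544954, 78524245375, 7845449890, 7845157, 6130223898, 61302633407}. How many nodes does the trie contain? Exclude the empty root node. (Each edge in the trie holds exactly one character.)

Count nodes per top-level branch (shared prefixes stored once):
  '6'-branch (61302238642, 6130223898, 61302633407): 19 nodes
  '7'-branch (729002, 7831455, 7845153, 7845157, 78451967, 7845395, 784544954, 784544984, 7845449890, 78458801354, 7847357, 7852424537, 78524245374, 78524245375, 785243, 7865450, 7865456, 78654589): 63 nodes
Sum: 82

82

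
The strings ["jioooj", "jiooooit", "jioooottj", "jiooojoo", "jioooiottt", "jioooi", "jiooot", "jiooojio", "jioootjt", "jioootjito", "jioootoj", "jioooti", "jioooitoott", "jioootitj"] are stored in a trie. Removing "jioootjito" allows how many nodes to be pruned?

After clearing the end-marker at "jioootjito", prune upward until reaching a node still needed by another word.
The suffix "ito" (3 nodes) is used only by "jioootjito"; the node for "jioootj" still has the child "t", so pruning stops there.
Nodes removed: 3

3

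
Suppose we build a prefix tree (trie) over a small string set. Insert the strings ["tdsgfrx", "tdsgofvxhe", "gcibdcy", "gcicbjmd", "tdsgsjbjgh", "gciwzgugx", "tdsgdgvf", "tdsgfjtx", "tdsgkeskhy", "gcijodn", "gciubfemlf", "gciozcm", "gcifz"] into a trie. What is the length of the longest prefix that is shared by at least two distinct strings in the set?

The deepest shared node is where two words last agree before diverging.
e.g. "tdsgfjtx" and "tdsgfrx" share the prefix "tdsgf" of length 5; no pair shares a longer one.
Longest shared-prefix length: 5

5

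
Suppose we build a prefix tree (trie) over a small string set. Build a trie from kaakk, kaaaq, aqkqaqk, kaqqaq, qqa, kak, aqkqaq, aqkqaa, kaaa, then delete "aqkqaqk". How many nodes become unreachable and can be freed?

Walk "aqkqaqk" from the leaf back toward the root, removing each node that no remaining word uses.
The suffix "k" (1 node) is used only by "aqkqaqk"; "aqkqaq" is itself a stored word, so pruning stops there.
Nodes removed: 1

1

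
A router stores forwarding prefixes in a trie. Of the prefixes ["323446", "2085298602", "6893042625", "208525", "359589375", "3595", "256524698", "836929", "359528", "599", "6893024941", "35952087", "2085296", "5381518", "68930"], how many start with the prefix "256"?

Traverse to the node for "256", then collect every word in that subtree.
Matches: "256524698"
Count: 1

1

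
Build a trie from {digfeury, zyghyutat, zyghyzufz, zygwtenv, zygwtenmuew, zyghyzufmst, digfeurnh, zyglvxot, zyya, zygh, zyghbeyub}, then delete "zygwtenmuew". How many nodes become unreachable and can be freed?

Walk "zygwtenmuew" from the leaf back toward the root, removing each node that no remaining word uses.
The suffix "muew" (4 nodes) is used only by "zygwtenmuew"; the node for "zygwten" still has the child "v", so pruning stops there.
Nodes removed: 4

4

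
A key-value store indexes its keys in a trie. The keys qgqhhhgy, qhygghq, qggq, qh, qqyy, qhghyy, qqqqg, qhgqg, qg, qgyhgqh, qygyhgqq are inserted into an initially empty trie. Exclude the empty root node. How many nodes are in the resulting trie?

Trie structure (* marks end of a word):
(root)
└─ q
   ├─ g *
   │  ├─ g
   │  │  └─ q *
   │  ├─ q
   │  │  └─ h
   │  │     └─ h
   │  │        └─ h
   │  │           └─ g
   │  │              └─ y *
   │  └─ y
   │     └─ h
   │        └─ g
   │           └─ q
   │              └─ h *
   ├─ h *
   │  ├─ g
   │  │  ├─ h
   │  │  │  └─ y
   │  │  │     └─ y *
   │  │  └─ q
   │  │     └─ g *
   │  └─ y
   │     └─ g
   │        └─ g
   │           └─ h
   │              └─ q *
   ├─ q
   │  ├─ q
   │  │  └─ q
   │  │     └─ g *
   │  └─ y
   │     └─ y *
   └─ y
      └─ g
         └─ y
            └─ h
               └─ g
                  └─ q
                     └─ q *
Counting every labelled node above: 40.

40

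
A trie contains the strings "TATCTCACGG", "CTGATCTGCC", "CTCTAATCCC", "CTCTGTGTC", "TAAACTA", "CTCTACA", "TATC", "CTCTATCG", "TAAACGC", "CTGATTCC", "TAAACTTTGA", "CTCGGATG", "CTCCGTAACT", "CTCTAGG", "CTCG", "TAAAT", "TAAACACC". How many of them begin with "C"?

Filter for entries beginning with "C":
Words under "C": CTCCGTAACT, CTCG, CTCGGATG, CTCTAATCCC, CTCTACA, CTCTAGG, CTCTATCG, CTCTGTGTC, CTGATCTGCC, CTGATTCC
Count: 10

10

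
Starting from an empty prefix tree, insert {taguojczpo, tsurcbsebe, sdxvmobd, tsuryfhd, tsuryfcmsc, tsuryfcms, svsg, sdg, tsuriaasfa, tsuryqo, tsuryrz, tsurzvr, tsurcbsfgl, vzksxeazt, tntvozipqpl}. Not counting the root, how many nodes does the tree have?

For each word, the new-node count is its length minus the longest prefix already in the trie:
  "taguojczpo" → 10 new (t, a, g, u, o, j, c, z, p, o)
  "tsurcbsebe" → prefix "t" already present; 9 new (s, u, r, c, b, s, e, b, e)
  "sdxvmobd" → 8 new (s, d, x, v, m, o, b, d)
  "tsuryfhd" → prefix "tsur" already present; 4 new (y, f, h, d)
  "tsuryfcmsc" → prefix "tsuryf" already present; 4 new (c, m, s, c)
  "tsuryfcms" → prefix "tsuryfcms" already present; 0 new (none)
  "svsg" → prefix "s" already present; 3 new (v, s, g)
  "sdg" → prefix "sd" already present; 1 new (g)
  "tsuriaasfa" → prefix "tsur" already present; 6 new (i, a, a, s, f, a)
  "tsuryqo" → prefix "tsury" already present; 2 new (q, o)
  "tsuryrz" → prefix "tsury" already present; 2 new (r, z)
  "tsurzvr" → prefix "tsur" already present; 3 new (z, v, r)
  "tsurcbsfgl" → prefix "tsurcbs" already present; 3 new (f, g, l)
  "vzksxeazt" → 9 new (v, z, k, s, x, e, a, z, t)
  "tntvozipqpl" → prefix "t" already present; 10 new (n, t, v, o, z, i, p, q, p, l)
Total nodes = 10 + 9 + 8 + 4 + 4 + 0 + 3 + 1 + 6 + 2 + 2 + 3 + 3 + 9 + 10 = 74

74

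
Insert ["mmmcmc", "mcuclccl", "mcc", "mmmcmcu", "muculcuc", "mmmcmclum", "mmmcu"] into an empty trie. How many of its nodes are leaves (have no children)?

6

Leaves are exactly the stored words that no other stored word extends.
Those words: "mcc", "mcuclccl", "mmmcmclum", "mmmcmcu", "mmmcu", "muculcuc"
Leaf count: 6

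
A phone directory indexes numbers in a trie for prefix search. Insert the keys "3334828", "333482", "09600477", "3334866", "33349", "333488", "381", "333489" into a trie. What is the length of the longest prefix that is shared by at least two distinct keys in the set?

The deepest shared node is where two words last agree before diverging.
"333482" and "3334828" agree on "333482" (6 characters) before diverging; nothing deeper is shared.
Longest shared-prefix length: 6

6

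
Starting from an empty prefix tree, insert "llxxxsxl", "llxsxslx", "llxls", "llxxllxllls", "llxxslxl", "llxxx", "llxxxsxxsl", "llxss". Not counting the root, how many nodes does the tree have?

For each word, the new-node count is its length minus the longest prefix already in the trie:
  "llxxxsxl" → 8 new (l, l, x, x, x, s, x, l)
  "llxsxslx" → prefix "llx" already present; 5 new (s, x, s, l, x)
  "llxls" → prefix "llx" already present; 2 new (l, s)
  "llxxllxllls" → prefix "llxx" already present; 7 new (l, l, x, l, l, l, s)
  "llxxslxl" → prefix "llxx" already present; 4 new (s, l, x, l)
  "llxxx" → prefix "llxxx" already present; 0 new (none)
  "llxxxsxxsl" → prefix "llxxxsx" already present; 3 new (x, s, l)
  "llxss" → prefix "llxs" already present; 1 new (s)
Total nodes = 8 + 5 + 2 + 7 + 4 + 0 + 3 + 1 = 30

30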